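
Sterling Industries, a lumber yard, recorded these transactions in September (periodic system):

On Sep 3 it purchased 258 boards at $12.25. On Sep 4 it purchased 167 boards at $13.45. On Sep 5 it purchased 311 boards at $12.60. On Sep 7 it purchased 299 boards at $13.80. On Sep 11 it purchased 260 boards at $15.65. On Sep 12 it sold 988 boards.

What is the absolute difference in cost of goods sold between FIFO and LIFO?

$898.05

FIFO COGS: 258 @ $12.25 + 167 @ $13.45 + 311 @ $12.60 + 252 @ $13.80 = $12,802.85
LIFO COGS: 260 @ $15.65 + 299 @ $13.80 + 311 @ $12.60 + 118 @ $13.45 = $13,700.90
Difference = |$12,802.85 − $13,700.90| = $898.05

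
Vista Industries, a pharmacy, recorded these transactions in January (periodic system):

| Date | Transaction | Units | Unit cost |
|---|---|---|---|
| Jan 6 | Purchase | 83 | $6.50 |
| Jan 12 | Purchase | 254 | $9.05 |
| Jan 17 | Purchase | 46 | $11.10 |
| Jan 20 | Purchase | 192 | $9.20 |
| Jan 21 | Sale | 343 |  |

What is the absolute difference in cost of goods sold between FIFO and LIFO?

$322.45

FIFO COGS: 83 @ $6.50 + 254 @ $9.05 + 6 @ $11.10 = $2,904.80
LIFO COGS: 192 @ $9.20 + 46 @ $11.10 + 105 @ $9.05 = $3,227.25
Difference = |$2,904.80 − $3,227.25| = $322.45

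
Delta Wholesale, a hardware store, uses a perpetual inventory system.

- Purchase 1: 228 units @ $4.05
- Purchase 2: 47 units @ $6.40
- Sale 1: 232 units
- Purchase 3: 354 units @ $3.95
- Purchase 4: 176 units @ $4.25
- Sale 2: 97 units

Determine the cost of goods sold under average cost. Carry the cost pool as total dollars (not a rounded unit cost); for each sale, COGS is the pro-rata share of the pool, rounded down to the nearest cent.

COGS = $1,428.51

After Purchase 1: 228 on hand, pool $923.40 (≈ $4.0500 each)
After Purchase 2: 275 on hand, pool $1,224.20 (≈ $4.4516 each)
Sale 1, sell 232: 232/275 × $1,224.20 → $1,032.77
After Purchase 3: 397 on hand, pool $1,589.73 (≈ $4.0044 each)
After Purchase 4: 573 on hand, pool $2,337.73 (≈ $4.0798 each)
Sale 2, sell 97: 97/573 × $2,337.73 → $395.74
Total COGS = $1,032.77 + $395.74 = $1,428.51
Ending inventory (cost pool remaining) = $1,941.99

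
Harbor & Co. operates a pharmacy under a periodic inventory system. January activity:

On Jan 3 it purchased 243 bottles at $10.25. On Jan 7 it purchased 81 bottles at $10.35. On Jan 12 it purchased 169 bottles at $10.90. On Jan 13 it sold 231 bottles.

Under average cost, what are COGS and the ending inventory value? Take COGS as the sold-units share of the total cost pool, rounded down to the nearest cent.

Jan 13, sell 231: 231/493 × $5,171.20 → $2,423.01
Ending inventory (cost pool remaining) = $2,748.19
Check: goods available $5,171.20 = COGS $2,423.01 + ending $2,748.19

COGS = $2,423.01; ending inventory = $2,748.19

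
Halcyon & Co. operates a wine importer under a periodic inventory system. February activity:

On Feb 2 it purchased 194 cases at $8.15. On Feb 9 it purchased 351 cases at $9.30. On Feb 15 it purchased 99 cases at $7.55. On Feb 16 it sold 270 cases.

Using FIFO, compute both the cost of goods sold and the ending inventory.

Feb 16, 270 sold [FIFO — oldest first]: 194 @ $8.15 + 76 @ $9.30 = $2,287.90
Ending inventory: 275 @ $9.30 + 99 @ $7.55 = $3,304.95

COGS = $2,287.90; ending inventory = $3,304.95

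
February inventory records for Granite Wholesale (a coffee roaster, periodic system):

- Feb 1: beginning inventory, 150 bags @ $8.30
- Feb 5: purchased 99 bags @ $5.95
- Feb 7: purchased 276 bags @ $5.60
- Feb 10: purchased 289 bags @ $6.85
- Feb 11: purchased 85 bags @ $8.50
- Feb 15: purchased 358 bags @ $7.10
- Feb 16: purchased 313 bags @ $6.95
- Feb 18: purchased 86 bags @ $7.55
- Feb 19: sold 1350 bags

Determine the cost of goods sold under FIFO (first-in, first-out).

Feb 19, 1350 sold [FIFO — oldest first]: 150 @ $8.30 + 99 @ $5.95 + 276 @ $5.60 + 289 @ $6.85 + 85 @ $8.50 + 358 @ $7.10 + 93 @ $6.95 = $9,269.95
Ending inventory: 220 @ $6.95 + 86 @ $7.55 = $2,178.30

COGS = $9,269.95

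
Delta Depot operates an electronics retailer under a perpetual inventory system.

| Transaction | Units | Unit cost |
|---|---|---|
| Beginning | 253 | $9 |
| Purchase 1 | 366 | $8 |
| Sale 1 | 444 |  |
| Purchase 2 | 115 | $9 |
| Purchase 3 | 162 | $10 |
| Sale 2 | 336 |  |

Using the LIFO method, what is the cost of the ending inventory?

Ending inventory = $1,044

Sale 1 (444) [LIFO — newest first]: 366 @ $8 + 78 @ $9 = $3,630
Sale 2 (336) [LIFO — newest first]: 162 @ $10 + 115 @ $9 + 59 @ $9 = $3,186
Total COGS = $3,630 + $3,186 = $6,816
Ending inventory: 116 @ $9 = $1,044
Check: goods available $7,860 = COGS $6,816 + ending $1,044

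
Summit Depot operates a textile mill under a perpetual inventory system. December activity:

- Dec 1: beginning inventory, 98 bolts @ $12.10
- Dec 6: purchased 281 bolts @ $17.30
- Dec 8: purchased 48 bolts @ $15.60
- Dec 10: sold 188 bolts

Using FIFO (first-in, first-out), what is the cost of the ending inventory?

Dec 10, 188 sold [FIFO — oldest first]: 98 @ $12.10 + 90 @ $17.30 = $2,742.80
Ending inventory: 191 @ $17.30 + 48 @ $15.60 = $4,053.10

Ending inventory = $4,053.10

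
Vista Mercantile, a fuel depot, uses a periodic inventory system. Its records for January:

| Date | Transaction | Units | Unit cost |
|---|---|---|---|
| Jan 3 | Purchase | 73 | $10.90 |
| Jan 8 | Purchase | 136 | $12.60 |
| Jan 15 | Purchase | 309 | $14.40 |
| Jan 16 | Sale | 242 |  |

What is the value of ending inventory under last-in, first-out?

Jan 16, 242 sold [LIFO — newest first]: 242 @ $14.40 = $3,484.80
Ending inventory: 73 @ $10.90 + 136 @ $12.60 + 67 @ $14.40 = $3,474.10

Ending inventory = $3,474.10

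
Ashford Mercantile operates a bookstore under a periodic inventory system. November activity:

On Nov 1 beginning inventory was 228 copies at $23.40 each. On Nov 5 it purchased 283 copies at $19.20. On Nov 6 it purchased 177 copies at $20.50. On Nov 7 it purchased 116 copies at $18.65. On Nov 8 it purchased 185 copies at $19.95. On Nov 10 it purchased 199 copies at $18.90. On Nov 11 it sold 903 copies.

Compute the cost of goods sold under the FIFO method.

COGS = $18,535.75

Nov 11, 903 sold [FIFO — oldest first]: 228 @ $23.40 + 283 @ $19.20 + 177 @ $20.50 + 116 @ $18.65 + 99 @ $19.95 = $18,535.75
Ending inventory: 86 @ $19.95 + 199 @ $18.90 = $5,476.80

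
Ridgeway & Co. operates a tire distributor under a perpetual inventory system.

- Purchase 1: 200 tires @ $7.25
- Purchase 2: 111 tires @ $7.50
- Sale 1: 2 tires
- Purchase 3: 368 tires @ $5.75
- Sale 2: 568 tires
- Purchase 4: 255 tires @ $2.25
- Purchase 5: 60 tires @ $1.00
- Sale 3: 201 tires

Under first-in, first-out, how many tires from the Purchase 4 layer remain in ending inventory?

Sale 1 (2) [FIFO — oldest first]: 2 @ $7.25 = $14.50
Sale 2 (568) [FIFO — oldest first]: 198 @ $7.25 + 111 @ $7.50 + 259 @ $5.75 = $3,757.25
Sale 3 (201) [FIFO — oldest first]: 109 @ $5.75 + 92 @ $2.25 = $833.75
Total COGS = $14.50 + $3,757.25 + $833.75 = $4,605.50
Ending inventory: 163 @ $2.25 + 60 @ $1.00 = $426.75

163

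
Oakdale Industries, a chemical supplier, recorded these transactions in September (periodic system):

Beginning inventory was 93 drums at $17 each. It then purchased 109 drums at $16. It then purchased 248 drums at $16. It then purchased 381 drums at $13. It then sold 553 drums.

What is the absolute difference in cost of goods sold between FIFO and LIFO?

FIFO COGS: 93 @ $17 + 109 @ $16 + 248 @ $16 + 103 @ $13 = $8,632
LIFO COGS: 381 @ $13 + 172 @ $16 = $7,705
Difference = |$8,632 − $7,705| = $927

$927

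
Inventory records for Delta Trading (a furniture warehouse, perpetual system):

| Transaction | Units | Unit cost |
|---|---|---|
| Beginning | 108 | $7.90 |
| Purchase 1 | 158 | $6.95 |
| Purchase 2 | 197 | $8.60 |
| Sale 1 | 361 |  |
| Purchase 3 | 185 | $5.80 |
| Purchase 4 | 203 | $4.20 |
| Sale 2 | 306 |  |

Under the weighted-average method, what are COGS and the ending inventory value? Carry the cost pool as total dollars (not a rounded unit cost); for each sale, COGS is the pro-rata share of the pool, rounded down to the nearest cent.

COGS = $4,546.43; ending inventory = $1,024.67

After Beginning: 108 on hand, pool $853.20 (≈ $7.9000 each)
After Purchase 1: 266 on hand, pool $1,951.30 (≈ $7.3357 each)
After Purchase 2: 463 on hand, pool $3,645.50 (≈ $7.8737 each)
Sale 1, sell 361: 361/463 × $3,645.50 → $2,842.38
After Purchase 3: 287 on hand, pool $1,876.12 (≈ $6.5370 each)
After Purchase 4: 490 on hand, pool $2,728.72 (≈ $5.5688 each)
Sale 2, sell 306: 306/490 × $2,728.72 → $1,704.05
Total COGS = $2,842.38 + $1,704.05 = $4,546.43
Ending inventory (cost pool remaining) = $1,024.67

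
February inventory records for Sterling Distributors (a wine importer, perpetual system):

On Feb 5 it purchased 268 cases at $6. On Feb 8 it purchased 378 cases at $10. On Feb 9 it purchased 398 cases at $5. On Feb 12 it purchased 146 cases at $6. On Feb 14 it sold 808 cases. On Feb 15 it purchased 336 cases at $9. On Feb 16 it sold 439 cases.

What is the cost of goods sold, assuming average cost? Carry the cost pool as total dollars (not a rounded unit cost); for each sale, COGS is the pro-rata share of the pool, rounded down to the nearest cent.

After Feb 5: 268 on hand, pool $1,608.00 (≈ $6.0000 each)
After Feb 8: 646 on hand, pool $5,388.00 (≈ $8.3406 each)
After Feb 9: 1044 on hand, pool $7,378.00 (≈ $7.0670 each)
After Feb 12: 1190 on hand, pool $8,254.00 (≈ $6.9361 each)
Feb 14, sell 808: 808/1190 × $8,254.00 → $5,604.39
After Feb 15: 718 on hand, pool $5,673.61 (≈ $7.9020 each)
Feb 16, sell 439: 439/718 × $5,673.61 → $3,468.96
Total COGS = $5,604.39 + $3,468.96 = $9,073.35
Ending inventory (cost pool remaining) = $2,204.65

COGS = $9,073.35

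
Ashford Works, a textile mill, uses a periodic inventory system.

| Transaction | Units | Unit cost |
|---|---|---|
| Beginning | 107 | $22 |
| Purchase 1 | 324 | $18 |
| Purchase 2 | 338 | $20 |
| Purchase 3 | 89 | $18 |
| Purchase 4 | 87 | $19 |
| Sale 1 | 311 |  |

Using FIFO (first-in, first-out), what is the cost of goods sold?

Sale 1 (311) [FIFO — oldest first]: 107 @ $22 + 204 @ $18 = $6,026
Ending inventory: 120 @ $18 + 338 @ $20 + 89 @ $18 + 87 @ $19 = $12,175

COGS = $6,026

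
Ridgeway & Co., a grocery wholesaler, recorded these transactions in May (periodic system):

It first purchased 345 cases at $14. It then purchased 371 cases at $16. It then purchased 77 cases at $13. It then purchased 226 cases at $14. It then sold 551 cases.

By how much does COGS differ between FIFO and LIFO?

FIFO COGS: 345 @ $14 + 206 @ $16 = $8,126
LIFO COGS: 226 @ $14 + 77 @ $13 + 248 @ $16 = $8,133
Difference = |$8,126 − $8,133| = $7

$7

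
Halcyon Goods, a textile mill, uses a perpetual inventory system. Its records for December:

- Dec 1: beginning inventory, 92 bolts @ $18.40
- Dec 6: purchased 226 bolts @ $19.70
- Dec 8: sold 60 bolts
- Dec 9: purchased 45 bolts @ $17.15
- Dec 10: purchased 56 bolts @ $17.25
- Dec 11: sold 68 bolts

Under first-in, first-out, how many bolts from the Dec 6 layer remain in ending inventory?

Dec 8, 60 sold [FIFO — oldest first]: 60 @ $18.40 = $1,104.00
Dec 11, 68 sold [FIFO — oldest first]: 32 @ $18.40 + 36 @ $19.70 = $1,298.00
Total COGS = $1,104.00 + $1,298.00 = $2,402.00
Ending inventory: 190 @ $19.70 + 45 @ $17.15 + 56 @ $17.25 = $5,480.75

190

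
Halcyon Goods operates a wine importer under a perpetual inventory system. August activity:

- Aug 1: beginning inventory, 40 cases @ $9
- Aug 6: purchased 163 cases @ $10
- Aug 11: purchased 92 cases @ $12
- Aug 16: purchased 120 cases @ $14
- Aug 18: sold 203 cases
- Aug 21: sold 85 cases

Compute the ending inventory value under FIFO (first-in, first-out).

Ending inventory = $1,764

Aug 18, 203 sold [FIFO — oldest first]: 40 @ $9 + 163 @ $10 = $1,990
Aug 21, 85 sold [FIFO — oldest first]: 85 @ $12 = $1,020
Total COGS = $1,990 + $1,020 = $3,010
Ending inventory: 7 @ $12 + 120 @ $14 = $1,764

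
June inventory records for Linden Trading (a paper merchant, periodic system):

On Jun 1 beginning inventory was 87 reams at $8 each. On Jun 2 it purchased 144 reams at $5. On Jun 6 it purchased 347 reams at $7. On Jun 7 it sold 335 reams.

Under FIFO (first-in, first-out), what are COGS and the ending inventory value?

COGS = $2,144; ending inventory = $1,701

Jun 7, 335 sold [FIFO — oldest first]: 87 @ $8 + 144 @ $5 + 104 @ $7 = $2,144
Ending inventory: 243 @ $7 = $1,701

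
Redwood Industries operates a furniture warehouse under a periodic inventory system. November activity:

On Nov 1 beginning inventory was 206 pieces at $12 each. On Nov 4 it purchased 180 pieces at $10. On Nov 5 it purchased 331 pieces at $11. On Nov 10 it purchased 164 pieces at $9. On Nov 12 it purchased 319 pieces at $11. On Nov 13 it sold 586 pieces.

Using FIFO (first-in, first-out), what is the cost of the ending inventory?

Ending inventory = $6,426

Nov 13, 586 sold [FIFO — oldest first]: 206 @ $12 + 180 @ $10 + 200 @ $11 = $6,472
Ending inventory: 131 @ $11 + 164 @ $9 + 319 @ $11 = $6,426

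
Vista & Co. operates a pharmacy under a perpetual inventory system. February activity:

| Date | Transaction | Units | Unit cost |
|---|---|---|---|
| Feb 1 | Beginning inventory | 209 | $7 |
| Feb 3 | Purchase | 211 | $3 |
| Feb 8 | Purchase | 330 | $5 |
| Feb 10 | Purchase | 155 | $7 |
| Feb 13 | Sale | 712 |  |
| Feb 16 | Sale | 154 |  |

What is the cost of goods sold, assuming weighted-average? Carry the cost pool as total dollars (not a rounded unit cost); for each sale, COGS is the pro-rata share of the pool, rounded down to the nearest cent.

COGS = $4,622.81

After Feb 1: 209 on hand, pool $1,463.00 (≈ $7.0000 each)
After Feb 3: 420 on hand, pool $2,096.00 (≈ $4.9905 each)
After Feb 8: 750 on hand, pool $3,746.00 (≈ $4.9947 each)
After Feb 10: 905 on hand, pool $4,831.00 (≈ $5.3381 each)
Feb 13, sell 712: 712/905 × $4,831.00 → $3,800.74
Feb 16, sell 154: 154/193 × $1,030.26 → $822.07
Total COGS = $3,800.74 + $822.07 = $4,622.81
Ending inventory (cost pool remaining) = $208.19
Check: goods available $4,831.00 = COGS $4,622.81 + ending $208.19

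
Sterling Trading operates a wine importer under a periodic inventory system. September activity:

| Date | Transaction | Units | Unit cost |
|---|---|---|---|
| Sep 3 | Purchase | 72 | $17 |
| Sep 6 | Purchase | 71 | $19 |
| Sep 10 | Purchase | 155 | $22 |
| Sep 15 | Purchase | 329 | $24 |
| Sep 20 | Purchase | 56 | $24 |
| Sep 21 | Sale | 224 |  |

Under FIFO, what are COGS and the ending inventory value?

Sep 21, 224 sold [FIFO — oldest first]: 72 @ $17 + 71 @ $19 + 81 @ $22 = $4,355
Ending inventory: 74 @ $22 + 329 @ $24 + 56 @ $24 = $10,868
Check: goods available $15,223 = COGS $4,355 + ending $10,868

COGS = $4,355; ending inventory = $10,868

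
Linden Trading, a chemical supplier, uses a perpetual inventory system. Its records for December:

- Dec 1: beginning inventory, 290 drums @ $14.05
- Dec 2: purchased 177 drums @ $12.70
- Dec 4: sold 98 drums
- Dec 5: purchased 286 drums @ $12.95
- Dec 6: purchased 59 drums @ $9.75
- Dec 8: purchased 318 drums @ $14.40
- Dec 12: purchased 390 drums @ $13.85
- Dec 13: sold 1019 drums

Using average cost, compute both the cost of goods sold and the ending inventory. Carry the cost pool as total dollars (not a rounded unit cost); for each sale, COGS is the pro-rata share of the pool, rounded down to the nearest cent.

COGS = $15,125.02; ending inventory = $5,457.03

After Dec 1: 290 on hand, pool $4,074.50 (≈ $14.0500 each)
After Dec 2: 467 on hand, pool $6,322.40 (≈ $13.5383 each)
Dec 4, sell 98: 98/467 × $6,322.40 → $1,326.75
After Dec 5: 655 on hand, pool $8,699.35 (≈ $13.2815 each)
After Dec 6: 714 on hand, pool $9,274.60 (≈ $12.9896 each)
After Dec 8: 1032 on hand, pool $13,853.80 (≈ $13.4242 each)
After Dec 12: 1422 on hand, pool $19,255.30 (≈ $13.5410 each)
Dec 13, sell 1019: 1019/1422 × $19,255.30 → $13,798.27
Total COGS = $1,326.75 + $13,798.27 = $15,125.02
Ending inventory (cost pool remaining) = $5,457.03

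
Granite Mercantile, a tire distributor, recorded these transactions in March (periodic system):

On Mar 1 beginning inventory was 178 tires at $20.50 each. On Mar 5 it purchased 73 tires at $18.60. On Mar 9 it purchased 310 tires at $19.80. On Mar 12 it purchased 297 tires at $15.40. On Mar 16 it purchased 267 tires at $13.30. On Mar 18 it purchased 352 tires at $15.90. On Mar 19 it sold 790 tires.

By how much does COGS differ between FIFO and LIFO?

FIFO COGS: 178 @ $20.50 + 73 @ $18.60 + 310 @ $19.80 + 229 @ $15.40 = $14,671.40
LIFO COGS: 352 @ $15.90 + 267 @ $13.30 + 171 @ $15.40 = $11,781.30
Difference = |$14,671.40 − $11,781.30| = $2,890.10

$2,890.10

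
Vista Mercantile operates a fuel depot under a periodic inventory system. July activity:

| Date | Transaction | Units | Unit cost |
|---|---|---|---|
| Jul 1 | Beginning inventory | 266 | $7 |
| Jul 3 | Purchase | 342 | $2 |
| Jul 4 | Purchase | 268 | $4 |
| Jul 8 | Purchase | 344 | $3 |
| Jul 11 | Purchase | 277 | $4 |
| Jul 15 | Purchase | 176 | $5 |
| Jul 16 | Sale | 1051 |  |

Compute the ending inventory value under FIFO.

Ending inventory = $2,495

Jul 16, 1051 sold [FIFO — oldest first]: 266 @ $7 + 342 @ $2 + 268 @ $4 + 175 @ $3 = $4,143
Ending inventory: 169 @ $3 + 277 @ $4 + 176 @ $5 = $2,495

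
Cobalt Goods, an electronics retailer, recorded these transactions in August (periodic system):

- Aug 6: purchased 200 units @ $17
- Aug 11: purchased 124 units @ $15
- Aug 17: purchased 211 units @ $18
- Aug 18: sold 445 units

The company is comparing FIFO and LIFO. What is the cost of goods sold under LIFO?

COGS = $7,528

FIFO COGS: 200 @ $17 + 124 @ $15 + 121 @ $18 = $7,438
LIFO COGS: 211 @ $18 + 124 @ $15 + 110 @ $17 = $7,528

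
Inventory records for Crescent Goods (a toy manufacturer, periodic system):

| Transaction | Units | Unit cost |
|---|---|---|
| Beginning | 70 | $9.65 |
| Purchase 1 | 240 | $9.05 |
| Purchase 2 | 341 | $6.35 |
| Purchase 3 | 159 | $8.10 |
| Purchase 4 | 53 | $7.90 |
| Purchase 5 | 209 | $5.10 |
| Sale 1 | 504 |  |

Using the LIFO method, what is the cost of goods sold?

COGS = $3,299.55

Sale 1 (504) [LIFO — newest first]: 209 @ $5.10 + 53 @ $7.90 + 159 @ $8.10 + 83 @ $6.35 = $3,299.55
Ending inventory: 70 @ $9.65 + 240 @ $9.05 + 258 @ $6.35 = $4,485.80
Check: goods available $7,785.35 = COGS $3,299.55 + ending $4,485.80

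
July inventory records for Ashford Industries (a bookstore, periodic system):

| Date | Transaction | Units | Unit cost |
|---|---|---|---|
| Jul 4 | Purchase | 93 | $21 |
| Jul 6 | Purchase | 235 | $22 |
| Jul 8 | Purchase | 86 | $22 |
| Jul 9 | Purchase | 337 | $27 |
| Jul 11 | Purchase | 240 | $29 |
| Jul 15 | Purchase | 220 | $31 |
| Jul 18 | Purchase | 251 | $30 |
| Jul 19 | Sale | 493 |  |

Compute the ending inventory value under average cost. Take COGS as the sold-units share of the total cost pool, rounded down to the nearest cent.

Ending inventory = $26,129.87

Jul 19, sell 493: 493/1462 × $39,424.00 → $13,294.13
Ending inventory (cost pool remaining) = $26,129.87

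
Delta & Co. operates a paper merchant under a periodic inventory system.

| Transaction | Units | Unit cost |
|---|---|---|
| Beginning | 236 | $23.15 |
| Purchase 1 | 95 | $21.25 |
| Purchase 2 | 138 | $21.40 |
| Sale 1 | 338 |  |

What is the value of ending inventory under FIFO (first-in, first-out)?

Ending inventory = $2,803.40

Sale 1 (338) [FIFO — oldest first]: 236 @ $23.15 + 95 @ $21.25 + 7 @ $21.40 = $7,631.95
Ending inventory: 131 @ $21.40 = $2,803.40
Check: goods available $10,435.35 = COGS $7,631.95 + ending $2,803.40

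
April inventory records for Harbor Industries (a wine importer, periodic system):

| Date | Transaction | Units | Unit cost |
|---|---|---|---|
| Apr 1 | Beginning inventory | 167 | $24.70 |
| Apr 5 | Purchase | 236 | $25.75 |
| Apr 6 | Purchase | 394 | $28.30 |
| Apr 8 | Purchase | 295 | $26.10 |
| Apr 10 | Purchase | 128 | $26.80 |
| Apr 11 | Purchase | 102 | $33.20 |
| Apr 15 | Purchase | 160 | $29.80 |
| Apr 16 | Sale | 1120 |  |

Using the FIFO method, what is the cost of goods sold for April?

Apr 16, 1120 sold [FIFO — oldest first]: 167 @ $24.70 + 236 @ $25.75 + 394 @ $28.30 + 295 @ $26.10 + 28 @ $26.80 = $29,802.00
Ending inventory: 100 @ $26.80 + 102 @ $33.20 + 160 @ $29.80 = $10,834.40
Check: goods available $40,636.40 = COGS $29,802.00 + ending $10,834.40

COGS = $29,802.00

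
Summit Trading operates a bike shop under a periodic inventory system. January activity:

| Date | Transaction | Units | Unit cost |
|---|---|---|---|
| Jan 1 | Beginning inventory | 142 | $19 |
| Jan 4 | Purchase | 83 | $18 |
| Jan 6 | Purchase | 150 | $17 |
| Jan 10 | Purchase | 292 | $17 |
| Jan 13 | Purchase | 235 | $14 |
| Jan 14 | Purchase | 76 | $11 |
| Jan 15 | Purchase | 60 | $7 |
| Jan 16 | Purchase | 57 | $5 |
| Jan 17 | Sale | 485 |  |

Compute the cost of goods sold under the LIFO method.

COGS = $5,800

Jan 17, 485 sold [LIFO — newest first]: 57 @ $5 + 60 @ $7 + 76 @ $11 + 235 @ $14 + 57 @ $17 = $5,800
Ending inventory: 142 @ $19 + 83 @ $18 + 150 @ $17 + 235 @ $17 = $10,737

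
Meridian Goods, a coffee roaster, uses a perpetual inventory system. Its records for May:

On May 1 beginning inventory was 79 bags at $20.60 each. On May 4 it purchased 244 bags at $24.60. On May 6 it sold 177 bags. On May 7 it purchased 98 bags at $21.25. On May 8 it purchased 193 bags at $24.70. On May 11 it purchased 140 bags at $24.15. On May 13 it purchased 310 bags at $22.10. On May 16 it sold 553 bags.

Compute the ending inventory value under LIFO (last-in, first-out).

Ending inventory = $7,581.10

May 6, 177 sold [LIFO — newest first]: 177 @ $24.60 = $4,354.20
May 16, 553 sold [LIFO — newest first]: 310 @ $22.10 + 140 @ $24.15 + 103 @ $24.70 = $12,776.10
Total COGS = $4,354.20 + $12,776.10 = $17,130.30
Ending inventory: 79 @ $20.60 + 67 @ $24.60 + 98 @ $21.25 + 90 @ $24.70 = $7,581.10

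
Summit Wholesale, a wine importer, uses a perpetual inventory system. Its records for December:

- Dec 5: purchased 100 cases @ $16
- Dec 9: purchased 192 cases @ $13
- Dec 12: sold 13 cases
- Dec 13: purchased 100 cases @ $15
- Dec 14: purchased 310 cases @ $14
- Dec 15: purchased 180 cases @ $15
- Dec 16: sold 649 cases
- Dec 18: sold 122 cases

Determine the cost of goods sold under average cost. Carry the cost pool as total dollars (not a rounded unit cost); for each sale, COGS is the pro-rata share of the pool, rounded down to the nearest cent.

After Dec 5: 100 on hand, pool $1,600.00 (≈ $16.0000 each)
After Dec 9: 292 on hand, pool $4,096.00 (≈ $14.0274 each)
Dec 12, sell 13: 13/292 × $4,096.00 → $182.35
After Dec 13: 379 on hand, pool $5,413.65 (≈ $14.2840 each)
After Dec 14: 689 on hand, pool $9,753.65 (≈ $14.1562 each)
After Dec 15: 869 on hand, pool $12,453.65 (≈ $14.3310 each)
Dec 16, sell 649: 649/869 × $12,453.65 → $9,300.82
Dec 18, sell 122: 122/220 × $3,152.83 → $1,748.38
Total COGS = $182.35 + $9,300.82 + $1,748.38 = $11,231.55
Ending inventory (cost pool remaining) = $1,404.45
Check: goods available $12,636.00 = COGS $11,231.55 + ending $1,404.45

COGS = $11,231.55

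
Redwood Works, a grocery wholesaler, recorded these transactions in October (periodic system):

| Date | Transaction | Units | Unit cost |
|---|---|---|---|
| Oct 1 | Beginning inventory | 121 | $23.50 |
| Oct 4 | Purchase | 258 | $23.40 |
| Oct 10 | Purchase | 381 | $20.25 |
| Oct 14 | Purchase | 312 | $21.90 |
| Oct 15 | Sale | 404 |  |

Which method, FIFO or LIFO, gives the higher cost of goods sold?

FIFO

FIFO COGS: 121 @ $23.50 + 258 @ $23.40 + 25 @ $20.25 = $9,386.95
LIFO COGS: 312 @ $21.90 + 92 @ $20.25 = $8,695.80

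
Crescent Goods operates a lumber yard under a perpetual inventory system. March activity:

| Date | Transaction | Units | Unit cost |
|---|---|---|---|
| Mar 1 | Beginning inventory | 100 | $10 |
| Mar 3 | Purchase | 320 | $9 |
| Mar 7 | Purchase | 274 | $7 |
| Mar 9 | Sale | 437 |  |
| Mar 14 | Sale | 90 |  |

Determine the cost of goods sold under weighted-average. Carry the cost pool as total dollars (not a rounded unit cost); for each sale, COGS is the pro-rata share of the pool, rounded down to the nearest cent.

COGS = $4,402.80

After Mar 1: 100 on hand, pool $1,000.00 (≈ $10.0000 each)
After Mar 3: 420 on hand, pool $3,880.00 (≈ $9.2381 each)
After Mar 7: 694 on hand, pool $5,798.00 (≈ $8.3545 each)
Mar 9, sell 437: 437/694 × $5,798.00 → $3,650.90
Mar 14, sell 90: 90/257 × $2,147.10 → $751.90
Total COGS = $3,650.90 + $751.90 = $4,402.80
Ending inventory (cost pool remaining) = $1,395.20
Check: goods available $5,798.00 = COGS $4,402.80 + ending $1,395.20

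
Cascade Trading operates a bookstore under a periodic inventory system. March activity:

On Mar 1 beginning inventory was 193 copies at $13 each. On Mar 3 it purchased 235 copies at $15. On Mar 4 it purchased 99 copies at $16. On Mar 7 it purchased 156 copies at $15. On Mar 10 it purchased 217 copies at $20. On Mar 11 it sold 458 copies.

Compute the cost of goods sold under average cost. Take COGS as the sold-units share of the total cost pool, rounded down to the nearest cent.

Mar 11, sell 458: 458/900 × $14,298.00 → $7,276.09
Ending inventory (cost pool remaining) = $7,021.91

COGS = $7,276.09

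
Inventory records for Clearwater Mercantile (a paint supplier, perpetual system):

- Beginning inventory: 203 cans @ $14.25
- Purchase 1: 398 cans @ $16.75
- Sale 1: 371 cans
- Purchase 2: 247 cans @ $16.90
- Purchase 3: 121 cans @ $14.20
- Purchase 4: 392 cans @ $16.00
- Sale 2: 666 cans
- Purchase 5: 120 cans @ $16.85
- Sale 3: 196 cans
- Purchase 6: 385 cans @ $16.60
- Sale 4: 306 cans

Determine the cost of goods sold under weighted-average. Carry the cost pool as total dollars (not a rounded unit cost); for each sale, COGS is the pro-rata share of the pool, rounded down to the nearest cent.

After Beginning: 203 on hand, pool $2,892.75 (≈ $14.2500 each)
After Purchase 1: 601 on hand, pool $9,559.25 (≈ $15.9056 each)
Sale 1, sell 371: 371/601 × $9,559.25 → $5,900.96
After Purchase 2: 477 on hand, pool $7,832.59 (≈ $16.4205 each)
After Purchase 3: 598 on hand, pool $9,550.79 (≈ $15.9712 each)
After Purchase 4: 990 on hand, pool $15,822.79 (≈ $15.9826 each)
Sale 2, sell 666: 666/990 × $15,822.79 → $10,644.42
After Purchase 5: 444 on hand, pool $7,200.37 (≈ $16.2170 each)
Sale 3, sell 196: 196/444 × $7,200.37 → $3,178.54
After Purchase 6: 633 on hand, pool $10,412.83 (≈ $16.4500 each)
Sale 4, sell 306: 306/633 × $10,412.83 → $5,033.69
Total COGS = $5,900.96 + $10,644.42 + $3,178.54 + $5,033.69 = $24,757.61
Ending inventory (cost pool remaining) = $5,379.14

COGS = $24,757.61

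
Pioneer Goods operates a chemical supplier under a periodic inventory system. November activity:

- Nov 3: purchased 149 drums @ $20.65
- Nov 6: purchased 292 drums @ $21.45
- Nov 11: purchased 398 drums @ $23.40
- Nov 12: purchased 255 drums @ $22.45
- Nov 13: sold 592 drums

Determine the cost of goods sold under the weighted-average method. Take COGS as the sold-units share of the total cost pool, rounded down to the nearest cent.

Nov 13, sell 592: 592/1094 × $24,378.20 → $13,191.85
Ending inventory (cost pool remaining) = $11,186.35

COGS = $13,191.85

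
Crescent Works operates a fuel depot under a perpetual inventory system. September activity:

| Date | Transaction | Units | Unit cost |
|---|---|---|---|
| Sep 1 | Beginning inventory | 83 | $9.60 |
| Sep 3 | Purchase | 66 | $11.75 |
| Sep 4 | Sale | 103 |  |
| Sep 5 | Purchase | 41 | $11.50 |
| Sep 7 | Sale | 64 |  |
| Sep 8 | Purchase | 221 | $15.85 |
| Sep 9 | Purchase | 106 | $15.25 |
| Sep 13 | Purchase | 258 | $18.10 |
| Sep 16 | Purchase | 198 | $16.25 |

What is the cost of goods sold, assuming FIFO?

COGS = $1,779.30

Sep 4, 103 sold [FIFO — oldest first]: 83 @ $9.60 + 20 @ $11.75 = $1,031.80
Sep 7, 64 sold [FIFO — oldest first]: 46 @ $11.75 + 18 @ $11.50 = $747.50
Total COGS = $1,031.80 + $747.50 = $1,779.30
Ending inventory: 23 @ $11.50 + 221 @ $15.85 + 106 @ $15.25 + 258 @ $18.10 + 198 @ $16.25 = $13,271.15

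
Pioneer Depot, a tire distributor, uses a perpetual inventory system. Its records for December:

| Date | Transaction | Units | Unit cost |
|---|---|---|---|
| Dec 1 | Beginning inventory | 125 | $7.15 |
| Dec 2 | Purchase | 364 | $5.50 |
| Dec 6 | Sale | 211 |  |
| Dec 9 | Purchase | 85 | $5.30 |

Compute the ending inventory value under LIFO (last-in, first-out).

Dec 6, 211 sold [LIFO — newest first]: 211 @ $5.50 = $1,160.50
Ending inventory: 125 @ $7.15 + 153 @ $5.50 + 85 @ $5.30 = $2,185.75

Ending inventory = $2,185.75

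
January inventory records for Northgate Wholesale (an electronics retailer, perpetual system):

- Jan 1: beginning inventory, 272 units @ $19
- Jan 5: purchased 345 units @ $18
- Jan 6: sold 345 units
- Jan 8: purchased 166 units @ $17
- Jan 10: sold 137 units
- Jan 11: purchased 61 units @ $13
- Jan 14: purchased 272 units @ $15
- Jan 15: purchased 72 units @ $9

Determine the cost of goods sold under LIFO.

COGS = $8,539

Jan 6, 345 sold [LIFO — newest first]: 345 @ $18 = $6,210
Jan 10, 137 sold [LIFO — newest first]: 137 @ $17 = $2,329
Total COGS = $6,210 + $2,329 = $8,539
Ending inventory: 272 @ $19 + 29 @ $17 + 61 @ $13 + 272 @ $15 + 72 @ $9 = $11,182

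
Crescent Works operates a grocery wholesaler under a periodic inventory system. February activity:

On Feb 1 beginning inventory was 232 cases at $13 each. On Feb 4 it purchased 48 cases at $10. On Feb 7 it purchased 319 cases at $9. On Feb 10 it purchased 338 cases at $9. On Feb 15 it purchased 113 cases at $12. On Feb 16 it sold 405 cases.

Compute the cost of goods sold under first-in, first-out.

COGS = $4,621

Feb 16, 405 sold [FIFO — oldest first]: 232 @ $13 + 48 @ $10 + 125 @ $9 = $4,621
Ending inventory: 194 @ $9 + 338 @ $9 + 113 @ $12 = $6,144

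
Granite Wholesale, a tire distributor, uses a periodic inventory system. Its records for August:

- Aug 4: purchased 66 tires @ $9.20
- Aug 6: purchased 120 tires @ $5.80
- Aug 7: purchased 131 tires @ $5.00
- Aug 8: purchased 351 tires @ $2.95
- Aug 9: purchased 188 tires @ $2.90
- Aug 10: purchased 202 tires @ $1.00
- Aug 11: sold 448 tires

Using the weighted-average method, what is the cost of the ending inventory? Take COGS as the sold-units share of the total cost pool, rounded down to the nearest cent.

Aug 11, sell 448: 448/1058 × $3,740.85 → $1,584.02
Ending inventory (cost pool remaining) = $2,156.83

Ending inventory = $2,156.83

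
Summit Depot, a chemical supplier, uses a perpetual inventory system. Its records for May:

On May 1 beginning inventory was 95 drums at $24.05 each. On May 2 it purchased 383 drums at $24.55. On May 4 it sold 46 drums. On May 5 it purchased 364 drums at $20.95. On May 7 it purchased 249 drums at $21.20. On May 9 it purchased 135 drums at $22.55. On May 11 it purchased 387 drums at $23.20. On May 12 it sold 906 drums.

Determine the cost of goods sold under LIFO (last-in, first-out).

COGS = $21,259.00

May 4, 46 sold [LIFO — newest first]: 46 @ $24.55 = $1,129.30
May 12, 906 sold [LIFO — newest first]: 387 @ $23.20 + 135 @ $22.55 + 249 @ $21.20 + 135 @ $20.95 = $20,129.70
Total COGS = $1,129.30 + $20,129.70 = $21,259.00
Ending inventory: 95 @ $24.05 + 337 @ $24.55 + 229 @ $20.95 = $15,355.65
Check: goods available $36,614.65 = COGS $21,259.00 + ending $15,355.65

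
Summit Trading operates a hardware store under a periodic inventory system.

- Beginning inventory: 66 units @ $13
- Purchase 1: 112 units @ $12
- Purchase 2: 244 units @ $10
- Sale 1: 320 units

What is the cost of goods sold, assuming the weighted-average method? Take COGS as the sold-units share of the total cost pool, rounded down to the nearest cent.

COGS = $3,520.00

Sale 1, sell 320: 320/422 × $4,642.00 → $3,520.00
Ending inventory (cost pool remaining) = $1,122.00
Check: goods available $4,642.00 = COGS $3,520.00 + ending $1,122.00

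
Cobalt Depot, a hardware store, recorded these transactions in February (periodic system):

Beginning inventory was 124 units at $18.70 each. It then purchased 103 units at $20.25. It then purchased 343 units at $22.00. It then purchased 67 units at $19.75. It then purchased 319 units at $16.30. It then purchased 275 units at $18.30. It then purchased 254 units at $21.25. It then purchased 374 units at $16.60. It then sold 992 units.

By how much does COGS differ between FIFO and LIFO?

FIFO COGS: 124 @ $18.70 + 103 @ $20.25 + 343 @ $22.00 + 67 @ $19.75 + 319 @ $16.30 + 36 @ $18.30 = $19,132.30
LIFO COGS: 374 @ $16.60 + 254 @ $21.25 + 275 @ $18.30 + 89 @ $16.30 = $18,089.10
Difference = |$19,132.30 − $18,089.10| = $1,043.20

$1,043.20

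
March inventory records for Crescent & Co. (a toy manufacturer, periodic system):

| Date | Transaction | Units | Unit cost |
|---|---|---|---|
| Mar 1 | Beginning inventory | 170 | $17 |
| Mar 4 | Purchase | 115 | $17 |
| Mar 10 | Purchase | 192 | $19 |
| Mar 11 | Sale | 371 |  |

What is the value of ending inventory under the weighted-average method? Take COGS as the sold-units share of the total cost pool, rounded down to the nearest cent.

Mar 11, sell 371: 371/477 × $8,493.00 → $6,605.66
Ending inventory (cost pool remaining) = $1,887.34

Ending inventory = $1,887.34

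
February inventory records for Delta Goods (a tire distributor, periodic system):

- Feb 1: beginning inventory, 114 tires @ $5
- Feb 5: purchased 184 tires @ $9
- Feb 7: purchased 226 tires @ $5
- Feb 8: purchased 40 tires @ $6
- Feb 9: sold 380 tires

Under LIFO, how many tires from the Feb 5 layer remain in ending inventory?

70

Feb 9, 380 sold [LIFO — newest first]: 40 @ $6 + 226 @ $5 + 114 @ $9 = $2,396
Ending inventory: 114 @ $5 + 70 @ $9 = $1,200
Check: goods available $3,596 = COGS $2,396 + ending $1,200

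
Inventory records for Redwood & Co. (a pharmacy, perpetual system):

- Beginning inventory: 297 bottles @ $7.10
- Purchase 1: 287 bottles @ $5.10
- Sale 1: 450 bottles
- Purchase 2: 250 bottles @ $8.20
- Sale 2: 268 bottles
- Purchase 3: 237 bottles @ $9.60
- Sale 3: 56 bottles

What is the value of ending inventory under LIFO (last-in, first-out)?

Ending inventory = $2,561.20

Sale 1 (450) [LIFO — newest first]: 287 @ $5.10 + 163 @ $7.10 = $2,621.00
Sale 2 (268) [LIFO — newest first]: 250 @ $8.20 + 18 @ $7.10 = $2,177.80
Sale 3 (56) [LIFO — newest first]: 56 @ $9.60 = $537.60
Total COGS = $2,621.00 + $2,177.80 + $537.60 = $5,336.40
Ending inventory: 116 @ $7.10 + 181 @ $9.60 = $2,561.20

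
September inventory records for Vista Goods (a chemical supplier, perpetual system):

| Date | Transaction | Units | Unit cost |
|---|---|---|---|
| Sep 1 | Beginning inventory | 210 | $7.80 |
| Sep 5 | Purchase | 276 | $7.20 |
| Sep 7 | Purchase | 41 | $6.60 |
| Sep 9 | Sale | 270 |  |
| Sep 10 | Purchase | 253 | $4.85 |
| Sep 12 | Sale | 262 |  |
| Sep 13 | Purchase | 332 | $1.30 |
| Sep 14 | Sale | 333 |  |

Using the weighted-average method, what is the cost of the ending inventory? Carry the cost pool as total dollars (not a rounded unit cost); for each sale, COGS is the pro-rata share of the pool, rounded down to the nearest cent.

After Sep 1: 210 on hand, pool $1,638.00 (≈ $7.8000 each)
After Sep 5: 486 on hand, pool $3,625.20 (≈ $7.4593 each)
After Sep 7: 527 on hand, pool $3,895.80 (≈ $7.3924 each)
Sep 9, sell 270: 270/527 × $3,895.80 → $1,995.95
After Sep 10: 510 on hand, pool $3,126.90 (≈ $6.1312 each)
Sep 12, sell 262: 262/510 × $3,126.90 → $1,606.36
After Sep 13: 580 on hand, pool $1,952.14 (≈ $3.3658 each)
Sep 14, sell 333: 333/580 × $1,952.14 → $1,120.79
Total COGS = $1,995.95 + $1,606.36 + $1,120.79 = $4,723.10
Ending inventory (cost pool remaining) = $831.35
Check: goods available $5,554.45 = COGS $4,723.10 + ending $831.35

Ending inventory = $831.35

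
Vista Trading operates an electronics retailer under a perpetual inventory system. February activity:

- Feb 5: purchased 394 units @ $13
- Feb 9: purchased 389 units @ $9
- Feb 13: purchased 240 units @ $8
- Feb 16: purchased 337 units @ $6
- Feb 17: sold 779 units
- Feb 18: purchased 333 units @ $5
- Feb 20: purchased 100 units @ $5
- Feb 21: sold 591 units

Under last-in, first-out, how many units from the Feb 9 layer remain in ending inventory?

29

Feb 17, 779 sold [LIFO — newest first]: 337 @ $6 + 240 @ $8 + 202 @ $9 = $5,760
Feb 21, 591 sold [LIFO — newest first]: 100 @ $5 + 333 @ $5 + 158 @ $9 = $3,587
Total COGS = $5,760 + $3,587 = $9,347
Ending inventory: 394 @ $13 + 29 @ $9 = $5,383
Check: goods available $14,730 = COGS $9,347 + ending $5,383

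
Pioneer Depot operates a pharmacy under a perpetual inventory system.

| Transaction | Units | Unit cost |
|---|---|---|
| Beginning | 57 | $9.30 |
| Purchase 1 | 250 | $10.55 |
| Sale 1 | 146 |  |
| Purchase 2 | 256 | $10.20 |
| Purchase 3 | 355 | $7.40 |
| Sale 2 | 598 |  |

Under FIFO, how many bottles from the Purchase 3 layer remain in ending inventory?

Sale 1 (146) [FIFO — oldest first]: 57 @ $9.30 + 89 @ $10.55 = $1,469.05
Sale 2 (598) [FIFO — oldest first]: 161 @ $10.55 + 256 @ $10.20 + 181 @ $7.40 = $5,649.15
Total COGS = $1,469.05 + $5,649.15 = $7,118.20
Ending inventory: 174 @ $7.40 = $1,287.60
Check: goods available $8,405.80 = COGS $7,118.20 + ending $1,287.60

174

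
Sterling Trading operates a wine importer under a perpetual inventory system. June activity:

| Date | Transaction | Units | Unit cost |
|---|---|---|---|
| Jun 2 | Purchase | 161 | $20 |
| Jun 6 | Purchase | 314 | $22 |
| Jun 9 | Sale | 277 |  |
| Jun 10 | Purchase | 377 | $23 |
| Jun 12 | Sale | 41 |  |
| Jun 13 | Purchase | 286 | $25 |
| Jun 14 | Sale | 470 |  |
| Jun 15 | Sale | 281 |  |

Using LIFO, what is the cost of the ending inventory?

Ending inventory = $1,380

Jun 9, 277 sold [LIFO — newest first]: 277 @ $22 = $6,094
Jun 12, 41 sold [LIFO — newest first]: 41 @ $23 = $943
Jun 14, 470 sold [LIFO — newest first]: 286 @ $25 + 184 @ $23 = $11,382
Jun 15, 281 sold [LIFO — newest first]: 152 @ $23 + 37 @ $22 + 92 @ $20 = $6,150
Total COGS = $6,094 + $943 + $11,382 + $6,150 = $24,569
Ending inventory: 69 @ $20 = $1,380
Check: goods available $25,949 = COGS $24,569 + ending $1,380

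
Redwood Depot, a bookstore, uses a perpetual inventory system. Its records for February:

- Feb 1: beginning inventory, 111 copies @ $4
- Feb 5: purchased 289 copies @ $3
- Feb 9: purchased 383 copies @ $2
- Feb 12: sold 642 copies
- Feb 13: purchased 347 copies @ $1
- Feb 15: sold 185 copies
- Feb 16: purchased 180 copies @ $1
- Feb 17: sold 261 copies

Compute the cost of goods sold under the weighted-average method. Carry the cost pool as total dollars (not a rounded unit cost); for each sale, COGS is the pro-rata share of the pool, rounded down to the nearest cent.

After Feb 1: 111 on hand, pool $444.00 (≈ $4.0000 each)
After Feb 5: 400 on hand, pool $1,311.00 (≈ $3.2775 each)
After Feb 9: 783 on hand, pool $2,077.00 (≈ $2.6526 each)
Feb 12, sell 642: 642/783 × $2,077.00 → $1,702.98
After Feb 13: 488 on hand, pool $721.02 (≈ $1.4775 each)
Feb 15, sell 185: 185/488 × $721.02 → $273.33
After Feb 16: 483 on hand, pool $627.69 (≈ $1.2996 each)
Feb 17, sell 261: 261/483 × $627.69 → $339.18
Total COGS = $1,702.98 + $273.33 + $339.18 = $2,315.49
Ending inventory (cost pool remaining) = $288.51

COGS = $2,315.49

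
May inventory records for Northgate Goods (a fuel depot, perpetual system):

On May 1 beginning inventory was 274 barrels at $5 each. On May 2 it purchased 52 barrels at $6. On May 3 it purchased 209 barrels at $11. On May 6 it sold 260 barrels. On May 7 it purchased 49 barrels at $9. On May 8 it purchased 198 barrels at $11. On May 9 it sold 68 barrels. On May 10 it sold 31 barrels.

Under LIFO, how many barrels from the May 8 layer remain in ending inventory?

99

May 6, 260 sold [LIFO — newest first]: 209 @ $11 + 51 @ $6 = $2,605
May 9, 68 sold [LIFO — newest first]: 68 @ $11 = $748
May 10, 31 sold [LIFO — newest first]: 31 @ $11 = $341
Total COGS = $2,605 + $748 + $341 = $3,694
Ending inventory: 274 @ $5 + 1 @ $6 + 49 @ $9 + 99 @ $11 = $2,906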